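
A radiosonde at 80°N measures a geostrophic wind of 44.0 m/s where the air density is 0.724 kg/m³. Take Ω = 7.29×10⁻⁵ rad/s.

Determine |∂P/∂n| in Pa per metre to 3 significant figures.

4.57×10⁻³ Pa/m

Coriolis parameter at 80°N:
f = 2Ω sin φ = 2 × 7.29×10⁻⁵ × sin 80° = 1.44×10⁻⁴ s⁻¹
Geostrophic balance rearranged: |∂P/∂n| = f ρ V_g
|∂P/∂n| = 1.44×10⁻⁴ × 0.724 × 44.0 = 4.57×10⁻³ Pa/m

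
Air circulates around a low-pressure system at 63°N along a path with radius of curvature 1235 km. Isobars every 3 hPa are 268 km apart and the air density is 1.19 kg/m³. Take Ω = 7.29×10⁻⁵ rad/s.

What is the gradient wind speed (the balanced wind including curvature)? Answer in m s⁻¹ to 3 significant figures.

Coriolis parameter at 63°N:
f = 2Ω sin φ = 2 × 7.29×10⁻⁵ × sin 63° = 1.30×10⁻⁴ s⁻¹
Pressure gradient: |∂P/∂n| = 300 Pa / 268000 m = 1.12×10⁻³ Pa/m
Geostrophic speed: V_g = |∂P/∂n|/(fρ) = 1.12×10⁻³/(1.30×10⁻⁴ × 1.19) = 7.24 m/s
Around a low, centrifugal force acts outward with Coriolis, so pressure-gradient force balances both:
(1/ρ)|∂P/∂n| = fV + V²/R  →  V² + fR·V − fR·V_g = 0
With fR = 1.30×10⁻⁴ × 1235×10³ m = 160 m/s:
V = [−fR + √((fR)² + 4 fR V_g)]/2 = [−160 + √(160² + 4×160×7.24)]/2 = 6.94 m/s
Subgeostrophic (V < V_g = 7.24 m/s), as expected around a low.

6.94 m s⁻¹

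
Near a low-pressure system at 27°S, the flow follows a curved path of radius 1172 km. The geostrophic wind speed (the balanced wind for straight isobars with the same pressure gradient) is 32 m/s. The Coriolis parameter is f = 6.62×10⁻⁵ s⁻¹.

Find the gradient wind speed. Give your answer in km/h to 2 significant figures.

Around a low, centrifugal force acts outward with Coriolis, so pressure-gradient force balances both:
(1/ρ)|∂P/∂n| = fV + V²/R  →  V² + fR·V − fR·V_g = 0
With fR = 6.62×10⁻⁵ × 1172×10³ m = 77.6 m/s:
V = [−fR + √((fR)² + 4 fR V_g)]/2 = [−77.6 + √(77.6² + 4×77.6×32)]/2 = 24.4 m/s
Subgeostrophic (V < V_g = 32 m/s), as expected around a low.
Converting: 24.4 m/s × 3.6 = 88 km/h

88 km/h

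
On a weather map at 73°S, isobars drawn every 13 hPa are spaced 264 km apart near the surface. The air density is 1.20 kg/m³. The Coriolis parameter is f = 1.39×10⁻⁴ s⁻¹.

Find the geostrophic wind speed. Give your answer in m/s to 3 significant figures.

Pressure gradient: |∂P/∂n| = 1300 Pa / 264000 m = 4.92×10⁻³ Pa/m
Geostrophic balance (pressure-gradient force = Coriolis force):
V_g = (1/(fρ)) |∂P/∂n| = 4.92×10⁻³ / (1.39×10⁻⁴ × 1.20) = 29.5 m/s

29.5 m/s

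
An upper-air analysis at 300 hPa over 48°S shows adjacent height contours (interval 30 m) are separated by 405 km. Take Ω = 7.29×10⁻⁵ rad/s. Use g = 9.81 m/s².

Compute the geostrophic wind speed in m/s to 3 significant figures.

6.71 m/s

Coriolis parameter at 48°S:
f = 2Ω sin φ = 2 × 7.29×10⁻⁵ × sin 48° = 1.08×10⁻⁴ s⁻¹
Height gradient: |∂Z/∂n| = 30 m / 405000 m = 7.41×10⁻⁵
On a pressure surface, geostrophic balance gives V_g = (g/f)|∂Z/∂n|:
V_g = 9.81 × 7.41×10⁻⁵ / 1.08×10⁻⁴ = 6.71 m/s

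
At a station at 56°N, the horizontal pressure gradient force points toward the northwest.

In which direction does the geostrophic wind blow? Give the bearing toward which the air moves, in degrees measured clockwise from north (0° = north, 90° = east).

045°

The pressure-gradient force points toward the northwest (bearing 315°).
Geostrophic balance: in the Northern Hemisphere the Coriolis force deflects motion to the right, so the geostrophic wind blows 90° to the right of the pressure-gradient force (low pressure on the left).
Rotating 315° by 90° clockwise gives 045° — the wind blows toward the northeast.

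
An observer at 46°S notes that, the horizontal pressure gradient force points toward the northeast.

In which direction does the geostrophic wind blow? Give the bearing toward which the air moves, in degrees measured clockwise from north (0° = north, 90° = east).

The pressure-gradient force points toward the northeast (bearing 045°).
Geostrophic balance: in the Southern Hemisphere the Coriolis force deflects motion to the left, so the geostrophic wind blows 90° to the left of the pressure-gradient force (low pressure on the right).
Rotating 045° by 90° counterclockwise gives 315° — the wind blows toward the northwest.

315°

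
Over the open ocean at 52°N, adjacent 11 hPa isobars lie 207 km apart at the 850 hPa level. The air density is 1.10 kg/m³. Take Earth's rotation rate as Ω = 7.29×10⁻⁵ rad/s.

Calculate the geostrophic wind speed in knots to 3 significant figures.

81.7 knots

Coriolis parameter at 52°N:
f = 2Ω sin φ = 2 × 7.29×10⁻⁵ × sin 52° = 1.15×10⁻⁴ s⁻¹
Pressure gradient: |∂P/∂n| = 1100 Pa / 207000 m = 5.31×10⁻³ Pa/m
Geostrophic balance (pressure-gradient force = Coriolis force):
V_g = (1/(fρ)) |∂P/∂n| = 5.31×10⁻³ / (1.15×10⁻⁴ × 1.10) = 42.0 m/s
Converting: 42.0 m/s × 1.944 = 81.7 knots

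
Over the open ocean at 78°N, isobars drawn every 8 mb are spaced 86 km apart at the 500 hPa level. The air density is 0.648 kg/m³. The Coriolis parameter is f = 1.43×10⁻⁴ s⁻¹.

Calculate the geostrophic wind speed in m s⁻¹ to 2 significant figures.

100 m s⁻¹

Pressure gradient: |∂P/∂n| = 800 Pa / 86000 m = 9.30×10⁻³ Pa/m
Geostrophic balance (pressure-gradient force = Coriolis force):
V_g = (1/(fρ)) |∂P/∂n| = 9.30×10⁻³ / (1.43×10⁻⁴ × 0.648) = 100 m/s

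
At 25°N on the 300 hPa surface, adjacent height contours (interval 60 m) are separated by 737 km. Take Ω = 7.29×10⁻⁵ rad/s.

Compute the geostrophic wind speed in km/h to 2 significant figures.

Coriolis parameter at 25°N:
f = 2Ω sin φ = 2 × 7.29×10⁻⁵ × sin 25° = 6.16×10⁻⁵ s⁻¹
Height gradient: |∂Z/∂n| = 60 m / 737000 m = 8.14×10⁻⁵
On a pressure surface, geostrophic balance gives V_g = (g/f)|∂Z/∂n|:
V_g = 9.81 × 8.14×10⁻⁵ / 6.16×10⁻⁵ = 13.0 m/s
Converting: 13.0 m/s × 3.6 = 47 km/h

47 km/h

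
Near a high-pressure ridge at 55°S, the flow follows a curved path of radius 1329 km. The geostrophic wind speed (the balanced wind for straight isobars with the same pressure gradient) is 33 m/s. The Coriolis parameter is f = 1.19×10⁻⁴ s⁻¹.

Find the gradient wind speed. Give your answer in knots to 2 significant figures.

91 knots

Around a high, pressure-gradient force acts outward with centrifugal, so Coriolis balances both:
fV = (1/ρ)|∂P/∂n| + V²/R  →  V² − fR·V + fR·V_g = 0
With fR = 1.19×10⁻⁴ × 1329×10³ m = 158 m/s:
V = [fR − √((fR)² − 4 fR V_g)]/2 = [158 − √(158² − 4×158×33)]/2 = 46.9 m/s
Supergeostrophic (V > V_g = 33 m/s), as expected around a high.
Converting: 46.9 m/s × 1.944 = 91 knots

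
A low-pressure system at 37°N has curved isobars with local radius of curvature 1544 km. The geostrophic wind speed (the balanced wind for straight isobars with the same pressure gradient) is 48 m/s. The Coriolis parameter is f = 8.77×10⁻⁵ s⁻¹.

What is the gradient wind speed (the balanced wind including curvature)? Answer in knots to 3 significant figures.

Around a low, centrifugal force acts outward with Coriolis, so pressure-gradient force balances both:
(1/ρ)|∂P/∂n| = fV + V²/R  →  V² + fR·V − fR·V_g = 0
With fR = 8.77×10⁻⁵ × 1544×10³ m = 135 m/s:
V = [−fR + √((fR)² + 4 fR V_g)]/2 = [−135 + √(135² + 4×135×48)]/2 = 37.6 m/s
Subgeostrophic (V < V_g = 48 m/s), as expected around a low.
Converting: 37.6 m/s × 1.944 = 73.0 knots

73.0 knots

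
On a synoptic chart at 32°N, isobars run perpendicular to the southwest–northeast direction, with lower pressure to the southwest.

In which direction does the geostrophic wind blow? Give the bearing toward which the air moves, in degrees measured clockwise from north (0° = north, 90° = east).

The pressure-gradient force points toward the southwest (bearing 225°).
Geostrophic balance: in the Northern Hemisphere the Coriolis force deflects motion to the right, so the geostrophic wind blows 90° to the right of the pressure-gradient force (low pressure on the left).
Rotating 225° by 90° clockwise gives 315° — the wind blows toward the northwest.

315°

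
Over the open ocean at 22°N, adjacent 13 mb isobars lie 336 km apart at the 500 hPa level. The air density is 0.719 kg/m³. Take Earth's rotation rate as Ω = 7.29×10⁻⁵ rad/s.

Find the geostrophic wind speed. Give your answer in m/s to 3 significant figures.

98.5 m/s

Coriolis parameter at 22°N:
f = 2Ω sin φ = 2 × 7.29×10⁻⁵ × sin 22° = 5.46×10⁻⁵ s⁻¹
Pressure gradient: |∂P/∂n| = 1300 Pa / 336000 m = 3.87×10⁻³ Pa/m
Geostrophic balance (pressure-gradient force = Coriolis force):
V_g = (1/(fρ)) |∂P/∂n| = 3.87×10⁻³ / (5.46×10⁻⁵ × 0.719) = 98.5 m/s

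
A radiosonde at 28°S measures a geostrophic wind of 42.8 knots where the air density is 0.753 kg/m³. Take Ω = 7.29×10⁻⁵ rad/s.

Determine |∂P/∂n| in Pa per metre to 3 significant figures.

Coriolis parameter at 28°S:
f = 2Ω sin φ = 2 × 7.29×10⁻⁵ × sin 28° = 6.84×10⁻⁵ s⁻¹
Wind speed in SI: 42.8 knots = 22.0 m/s
Geostrophic balance rearranged: |∂P/∂n| = f ρ V_g
|∂P/∂n| = 6.84×10⁻⁵ × 0.753 × 22.0 = 1.13×10⁻³ Pa/m

1.13×10⁻³ Pa/m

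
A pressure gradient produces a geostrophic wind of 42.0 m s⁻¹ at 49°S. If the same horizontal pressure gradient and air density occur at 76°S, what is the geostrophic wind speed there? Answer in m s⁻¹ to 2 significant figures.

With the same pressure gradient and density, V_g ∝ 1/f ∝ 1/sin φ.
V₂ = V₁ · sin φ₁ / sin φ₂ = 42.0 × sin 49° / sin 76°
V₂ = 42.0 × 0.7547/0.9703 = 33 m s⁻¹

33 m s⁻¹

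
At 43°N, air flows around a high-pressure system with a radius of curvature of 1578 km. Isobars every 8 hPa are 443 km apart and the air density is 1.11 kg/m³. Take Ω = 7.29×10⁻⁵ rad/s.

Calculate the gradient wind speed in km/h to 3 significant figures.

Coriolis parameter at 43°N:
f = 2Ω sin φ = 2 × 7.29×10⁻⁵ × sin 43° = 9.94×10⁻⁵ s⁻¹
Pressure gradient: |∂P/∂n| = 800 Pa / 443000 m = 1.81×10⁻³ Pa/m
Geostrophic speed: V_g = |∂P/∂n|/(fρ) = 1.81×10⁻³/(9.94×10⁻⁵ × 1.11) = 16.4 m/s
Around a high, pressure-gradient force acts outward with centrifugal, so Coriolis balances both:
fV = (1/ρ)|∂P/∂n| + V²/R  →  V² − fR·V + fR·V_g = 0
With fR = 9.94×10⁻⁵ × 1578×10³ m = 157 m/s:
V = [fR − √((fR)² − 4 fR V_g)]/2 = [157 − √(157² − 4×157×16.4)]/2 = 18.6 m/s
Supergeostrophic (V > V_g = 16.4 m/s), as expected around a high.
Converting: 18.6 m/s × 3.6 = 66.8 km/h

66.8 km/h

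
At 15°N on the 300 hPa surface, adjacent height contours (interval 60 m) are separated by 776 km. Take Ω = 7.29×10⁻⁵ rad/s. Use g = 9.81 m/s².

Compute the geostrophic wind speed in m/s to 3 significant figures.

Coriolis parameter at 15°N:
f = 2Ω sin φ = 2 × 7.29×10⁻⁵ × sin 15° = 3.77×10⁻⁵ s⁻¹
Height gradient: |∂Z/∂n| = 60 m / 776000 m = 7.73×10⁻⁵
On a pressure surface, geostrophic balance gives V_g = (g/f)|∂Z/∂n|:
V_g = 9.81 × 7.73×10⁻⁵ / 3.77×10⁻⁵ = 20.1 m/s

20.1 m/s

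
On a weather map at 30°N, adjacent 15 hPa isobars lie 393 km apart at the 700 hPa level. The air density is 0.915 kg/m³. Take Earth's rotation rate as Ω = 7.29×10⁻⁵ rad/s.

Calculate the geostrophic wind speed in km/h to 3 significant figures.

206 km/h

Coriolis parameter at 30°N:
f = 2Ω sin φ = 2 × 7.29×10⁻⁵ × sin 30° = 7.29×10⁻⁵ s⁻¹
Pressure gradient: |∂P/∂n| = 1500 Pa / 393000 m = 3.82×10⁻³ Pa/m
Geostrophic balance (pressure-gradient force = Coriolis force):
V_g = (1/(fρ)) |∂P/∂n| = 3.82×10⁻³ / (7.29×10⁻⁵ × 0.915) = 57.2 m/s
Converting: 57.2 m/s × 3.6 = 206 km/h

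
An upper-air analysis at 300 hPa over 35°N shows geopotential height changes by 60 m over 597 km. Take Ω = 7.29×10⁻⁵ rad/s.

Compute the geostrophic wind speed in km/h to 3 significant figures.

42.4 km/h

Coriolis parameter at 35°N:
f = 2Ω sin φ = 2 × 7.29×10⁻⁵ × sin 35° = 8.36×10⁻⁵ s⁻¹
Height gradient: |∂Z/∂n| = 60 m / 597000 m = 1.01×10⁻⁴
On a pressure surface, geostrophic balance gives V_g = (g/f)|∂Z/∂n|:
V_g = 9.81 × 1.01×10⁻⁴ / 8.36×10⁻⁵ = 11.8 m/s
Converting: 11.8 m/s × 3.6 = 42.4 km/h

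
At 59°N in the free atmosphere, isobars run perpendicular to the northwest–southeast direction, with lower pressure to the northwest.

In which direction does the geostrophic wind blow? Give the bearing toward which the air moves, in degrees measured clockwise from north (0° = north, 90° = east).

045°

The pressure-gradient force points toward the northwest (bearing 315°).
Geostrophic balance: in the Northern Hemisphere the Coriolis force deflects motion to the right, so the geostrophic wind blows 90° to the right of the pressure-gradient force (low pressure on the left).
Rotating 315° by 90° clockwise gives 045° — the wind blows toward the northeast.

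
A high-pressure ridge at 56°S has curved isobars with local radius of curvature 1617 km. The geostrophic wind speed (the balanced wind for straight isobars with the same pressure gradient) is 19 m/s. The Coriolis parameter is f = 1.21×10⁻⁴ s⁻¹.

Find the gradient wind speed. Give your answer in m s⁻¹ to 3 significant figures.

Around a high, pressure-gradient force acts outward with centrifugal, so Coriolis balances both:
fV = (1/ρ)|∂P/∂n| + V²/R  →  V² − fR·V + fR·V_g = 0
With fR = 1.21×10⁻⁴ × 1617×10³ m = 196 m/s:
V = [fR − √((fR)² − 4 fR V_g)]/2 = [196 − √(196² − 4×196×19)]/2 = 21.3 m/s
Supergeostrophic (V > V_g = 19 m/s), as expected around a high.

21.3 m s⁻¹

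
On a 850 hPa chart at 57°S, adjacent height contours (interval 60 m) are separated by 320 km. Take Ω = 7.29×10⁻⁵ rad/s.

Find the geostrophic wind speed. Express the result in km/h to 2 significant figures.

54 km/h

Coriolis parameter at 57°S:
f = 2Ω sin φ = 2 × 7.29×10⁻⁵ × sin 57° = 1.22×10⁻⁴ s⁻¹
Height gradient: |∂Z/∂n| = 60 m / 320000 m = 1.88×10⁻⁴
On a pressure surface, geostrophic balance gives V_g = (g/f)|∂Z/∂n|:
V_g = 9.81 × 1.88×10⁻⁴ / 1.22×10⁻⁴ = 15.0 m/s
Converting: 15.0 m/s × 3.6 = 54 km/h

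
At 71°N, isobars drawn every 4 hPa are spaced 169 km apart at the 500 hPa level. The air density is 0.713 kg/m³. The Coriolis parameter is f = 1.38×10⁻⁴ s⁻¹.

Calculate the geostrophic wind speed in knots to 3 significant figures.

Pressure gradient: |∂P/∂n| = 400 Pa / 169000 m = 2.37×10⁻³ Pa/m
Geostrophic balance (pressure-gradient force = Coriolis force):
V_g = (1/(fρ)) |∂P/∂n| = 2.37×10⁻³ / (1.38×10⁻⁴ × 0.713) = 24.1 m/s
Converting: 24.1 m/s × 1.944 = 46.8 knots

46.8 knots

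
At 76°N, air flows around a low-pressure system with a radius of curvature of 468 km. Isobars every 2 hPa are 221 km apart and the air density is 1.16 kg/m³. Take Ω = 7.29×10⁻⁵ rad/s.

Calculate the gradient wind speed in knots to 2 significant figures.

Coriolis parameter at 76°N:
f = 2Ω sin φ = 2 × 7.29×10⁻⁵ × sin 76° = 1.41×10⁻⁴ s⁻¹
Pressure gradient: |∂P/∂n| = 200 Pa / 221000 m = 9.05×10⁻⁴ Pa/m
Geostrophic speed: V_g = |∂P/∂n|/(fρ) = 9.05×10⁻⁴/(1.41×10⁻⁴ × 1.16) = 5.51 m/s
Around a low, centrifugal force acts outward with Coriolis, so pressure-gradient force balances both:
(1/ρ)|∂P/∂n| = fV + V²/R  →  V² + fR·V − fR·V_g = 0
With fR = 1.41×10⁻⁴ × 468×10³ m = 66.2 m/s:
V = [−fR + √((fR)² + 4 fR V_g)]/2 = [−66.2 + √(66.2² + 4×66.2×5.51)]/2 = 5.12 m/s
Subgeostrophic (V < V_g = 5.51 m/s), as expected around a low.
Converting: 5.12 m/s × 1.944 = 10.0 knots

10.0 knots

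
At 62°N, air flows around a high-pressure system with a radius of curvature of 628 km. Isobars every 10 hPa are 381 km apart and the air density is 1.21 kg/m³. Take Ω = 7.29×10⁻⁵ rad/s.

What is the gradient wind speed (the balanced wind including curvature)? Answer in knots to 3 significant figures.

Coriolis parameter at 62°N:
f = 2Ω sin φ = 2 × 7.29×10⁻⁵ × sin 62° = 1.29×10⁻⁴ s⁻¹
Pressure gradient: |∂P/∂n| = 1000 Pa / 381000 m = 2.62×10⁻³ Pa/m
Geostrophic speed: V_g = |∂P/∂n|/(fρ) = 2.62×10⁻³/(1.29×10⁻⁴ × 1.21) = 16.8 m/s
Around a high, pressure-gradient force acts outward with centrifugal, so Coriolis balances both:
fV = (1/ρ)|∂P/∂n| + V²/R  →  V² − fR·V + fR·V_g = 0
With fR = 1.29×10⁻⁴ × 628×10³ m = 80.8 m/s:
V = [fR − √((fR)² − 4 fR V_g)]/2 = [80.8 − √(80.8² − 4×80.8×16.8)]/2 = 23.9 m/s
Supergeostrophic (V > V_g = 16.8 m/s), as expected around a high.
Converting: 23.9 m/s × 1.944 = 46.5 knots

46.5 knots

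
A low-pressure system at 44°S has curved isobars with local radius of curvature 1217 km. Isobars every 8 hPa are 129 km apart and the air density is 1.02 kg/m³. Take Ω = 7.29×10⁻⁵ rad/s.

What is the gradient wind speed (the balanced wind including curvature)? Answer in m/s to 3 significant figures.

Coriolis parameter at 44°S:
f = 2Ω sin φ = 2 × 7.29×10⁻⁵ × sin 44° = 1.01×10⁻⁴ s⁻¹
Pressure gradient: |∂P/∂n| = 800 Pa / 129000 m = 6.20×10⁻³ Pa/m
Geostrophic speed: V_g = |∂P/∂n|/(fρ) = 6.20×10⁻³/(1.01×10⁻⁴ × 1.02) = 60.0 m/s
Around a low, centrifugal force acts outward with Coriolis, so pressure-gradient force balances both:
(1/ρ)|∂P/∂n| = fV + V²/R  →  V² + fR·V − fR·V_g = 0
With fR = 1.01×10⁻⁴ × 1217×10³ m = 123 m/s:
V = [−fR + √((fR)² + 4 fR V_g)]/2 = [−123 + √(123² + 4×123×60)]/2 = 44.2 m/s
Subgeostrophic (V < V_g = 60 m/s), as expected around a low.

44.2 m/s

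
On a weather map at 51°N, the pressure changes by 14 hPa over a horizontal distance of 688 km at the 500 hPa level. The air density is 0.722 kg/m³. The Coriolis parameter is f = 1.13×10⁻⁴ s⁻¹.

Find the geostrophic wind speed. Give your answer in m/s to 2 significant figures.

25 m/s

Pressure gradient: |∂P/∂n| = 1400 Pa / 688000 m = 2.03×10⁻³ Pa/m
Geostrophic balance (pressure-gradient force = Coriolis force):
V_g = (1/(fρ)) |∂P/∂n| = 2.03×10⁻³ / (1.13×10⁻⁴ × 0.722) = 24.9 m/s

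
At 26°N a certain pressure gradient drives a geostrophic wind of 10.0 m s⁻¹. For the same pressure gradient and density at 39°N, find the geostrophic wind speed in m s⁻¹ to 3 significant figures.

6.97 m s⁻¹

With the same pressure gradient and density, V_g ∝ 1/f ∝ 1/sin φ.
V₂ = V₁ · sin φ₁ / sin φ₂ = 10.0 × sin 26° / sin 39°
V₂ = 10.0 × 0.4384/0.6293 = 6.97 m s⁻¹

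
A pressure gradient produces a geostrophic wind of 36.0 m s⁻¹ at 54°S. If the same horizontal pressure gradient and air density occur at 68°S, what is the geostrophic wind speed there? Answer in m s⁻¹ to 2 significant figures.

With the same pressure gradient and density, V_g ∝ 1/f ∝ 1/sin φ.
V₂ = V₁ · sin φ₁ / sin φ₂ = 36.0 × sin 54° / sin 68°
V₂ = 36.0 × 0.8090/0.9272 = 31 m s⁻¹

31 m s⁻¹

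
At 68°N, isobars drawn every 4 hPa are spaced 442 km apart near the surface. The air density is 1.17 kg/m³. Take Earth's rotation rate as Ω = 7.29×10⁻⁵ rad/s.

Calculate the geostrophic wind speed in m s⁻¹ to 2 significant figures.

5.7 m s⁻¹

Coriolis parameter at 68°N:
f = 2Ω sin φ = 2 × 7.29×10⁻⁵ × sin 68° = 1.35×10⁻⁴ s⁻¹
Pressure gradient: |∂P/∂n| = 400 Pa / 442000 m = 9.05×10⁻⁴ Pa/m
Geostrophic balance (pressure-gradient force = Coriolis force):
V_g = (1/(fρ)) |∂P/∂n| = 9.05×10⁻⁴ / (1.35×10⁻⁴ × 1.17) = 5.72 m/s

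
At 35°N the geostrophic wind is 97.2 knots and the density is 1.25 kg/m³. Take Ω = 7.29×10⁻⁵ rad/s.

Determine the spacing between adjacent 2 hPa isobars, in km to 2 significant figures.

Coriolis parameter at 35°N:
f = 2Ω sin φ = 2 × 7.29×10⁻⁵ × sin 35° = 8.36×10⁻⁵ s⁻¹
Wind speed in SI: 97.2 knots = 50.0 m/s
Geostrophic balance rearranged: |∂P/∂n| = f ρ V_g
|∂P/∂n| = 8.36×10⁻⁵ × 1.25 × 50.0 = 5.23×10⁻³ Pa/m
Isobar spacing: Δn = ΔP/|∂P/∂n| = 200 Pa / 5.23×10⁻³ Pa/m = 38262 m ≈ 38 km

38 km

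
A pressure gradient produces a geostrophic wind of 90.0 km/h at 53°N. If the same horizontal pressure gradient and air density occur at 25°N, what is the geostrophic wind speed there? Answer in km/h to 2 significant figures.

170 km/h

With the same pressure gradient and density, V_g ∝ 1/f ∝ 1/sin φ.
V₂ = V₁ · sin φ₁ / sin φ₂ = 90.0 × sin 53° / sin 25°
V₂ = 90.0 × 0.7986/0.4226 = 170 km/h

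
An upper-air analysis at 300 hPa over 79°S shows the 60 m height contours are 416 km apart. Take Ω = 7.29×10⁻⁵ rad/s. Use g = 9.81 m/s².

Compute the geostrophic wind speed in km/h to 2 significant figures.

36 km/h

Coriolis parameter at 79°S:
f = 2Ω sin φ = 2 × 7.29×10⁻⁵ × sin 79° = 1.43×10⁻⁴ s⁻¹
Height gradient: |∂Z/∂n| = 60 m / 416000 m = 1.44×10⁻⁴
On a pressure surface, geostrophic balance gives V_g = (g/f)|∂Z/∂n|:
V_g = 9.81 × 1.44×10⁻⁴ / 1.43×10⁻⁴ = 9.89 m/s
Converting: 9.89 m/s × 3.6 = 36 km/h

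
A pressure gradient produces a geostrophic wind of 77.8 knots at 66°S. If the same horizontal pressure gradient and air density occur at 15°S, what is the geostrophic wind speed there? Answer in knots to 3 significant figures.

275 knots

With the same pressure gradient and density, V_g ∝ 1/f ∝ 1/sin φ.
V₂ = V₁ · sin φ₁ / sin φ₂ = 77.8 × sin 66° / sin 15°
V₂ = 77.8 × 0.9135/0.2588 = 275 knots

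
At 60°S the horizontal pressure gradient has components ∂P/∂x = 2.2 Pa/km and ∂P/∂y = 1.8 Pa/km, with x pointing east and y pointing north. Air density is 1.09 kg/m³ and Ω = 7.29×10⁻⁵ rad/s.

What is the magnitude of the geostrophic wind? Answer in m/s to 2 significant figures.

21 m/s

Coriolis parameter at 60°S:
f = 2Ω sin φ = 2 × 7.29×10⁻⁵ × sin 60° = 1.26×10⁻⁴ s⁻¹
In the Southern Hemisphere f is negative: f = −1.26×10⁻⁴ s⁻¹.
Component geostrophic relations (x east, y north):
u_g = −(1/(fρ)) ∂P/∂y,  v_g = (1/(fρ)) ∂P/∂x
u_g = −(1.8×10⁻³)/(−1.26×10⁻⁴ × 1.09) = 13.1 m/s;  v_g = (2.2×10⁻³)/(−1.26×10⁻⁴ × 1.09) = −16.0 m/s
|V_g| = √(u_g² + v_g²) = 20.7 m/s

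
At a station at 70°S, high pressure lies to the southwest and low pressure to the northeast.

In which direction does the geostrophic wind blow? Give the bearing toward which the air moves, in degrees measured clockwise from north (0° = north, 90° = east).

315°

The pressure-gradient force points toward the northeast (bearing 045°).
Geostrophic balance: in the Southern Hemisphere the Coriolis force deflects motion to the left, so the geostrophic wind blows 90° to the left of the pressure-gradient force (low pressure on the right).
Rotating 045° by 90° counterclockwise gives 315° — the wind blows toward the northwest.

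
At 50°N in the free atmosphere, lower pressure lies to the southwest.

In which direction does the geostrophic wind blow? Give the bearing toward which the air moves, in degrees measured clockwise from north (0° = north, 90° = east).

315°

The pressure-gradient force points toward the southwest (bearing 225°).
Geostrophic balance: in the Northern Hemisphere the Coriolis force deflects motion to the right, so the geostrophic wind blows 90° to the right of the pressure-gradient force (low pressure on the left).
Rotating 225° by 90° clockwise gives 315° — the wind blows toward the northwest.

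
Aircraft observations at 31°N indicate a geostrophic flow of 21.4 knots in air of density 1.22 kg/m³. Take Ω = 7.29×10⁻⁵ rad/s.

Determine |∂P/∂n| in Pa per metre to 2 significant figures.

Coriolis parameter at 31°N:
f = 2Ω sin φ = 2 × 7.29×10⁻⁵ × sin 31° = 7.51×10⁻⁵ s⁻¹
Wind speed in SI: 21.4 knots = 11.0 m/s
Geostrophic balance rearranged: |∂P/∂n| = f ρ V_g
|∂P/∂n| = 7.51×10⁻⁵ × 1.22 × 11.0 = 1.01×10⁻³ Pa/m

1.0×10⁻³ Pa/m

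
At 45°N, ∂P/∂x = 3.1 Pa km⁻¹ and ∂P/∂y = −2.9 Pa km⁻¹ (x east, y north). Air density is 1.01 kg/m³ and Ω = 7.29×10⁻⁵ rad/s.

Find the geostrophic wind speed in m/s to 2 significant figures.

Coriolis parameter at 45°N:
f = 2Ω sin φ = 2 × 7.29×10⁻⁵ × sin 45° = 1.03×10⁻⁴ s⁻¹
Component geostrophic relations (x east, y north):
u_g = −(1/(fρ)) ∂P/∂y,  v_g = (1/(fρ)) ∂P/∂x
u_g = −(−2.9×10⁻³)/(1.03×10⁻⁴ × 1.01) = 27.9 m/s;  v_g = (3.1×10⁻³)/(1.03×10⁻⁴ × 1.01) = 29.8 m/s
|V_g| = √(u_g² + v_g²) = 40.8 m/s

41 m/s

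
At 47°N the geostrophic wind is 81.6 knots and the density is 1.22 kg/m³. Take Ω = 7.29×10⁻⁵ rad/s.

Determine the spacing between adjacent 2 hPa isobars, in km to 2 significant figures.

37 km

Coriolis parameter at 47°N:
f = 2Ω sin φ = 2 × 7.29×10⁻⁵ × sin 47° = 1.07×10⁻⁴ s⁻¹
Wind speed in SI: 81.6 knots = 42.0 m/s
Geostrophic balance rearranged: |∂P/∂n| = f ρ V_g
|∂P/∂n| = 1.07×10⁻⁴ × 1.22 × 42.0 = 5.46×10⁻³ Pa/m
Isobar spacing: Δn = ΔP/|∂P/∂n| = 200 Pa / 5.46×10⁻³ Pa/m = 36623 m ≈ 37 km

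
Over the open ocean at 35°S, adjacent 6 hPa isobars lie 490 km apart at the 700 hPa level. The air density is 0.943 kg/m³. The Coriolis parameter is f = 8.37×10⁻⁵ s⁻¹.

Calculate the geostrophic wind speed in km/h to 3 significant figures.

55.8 km/h

Pressure gradient: |∂P/∂n| = 600 Pa / 490000 m = 1.22×10⁻³ Pa/m
Geostrophic balance (pressure-gradient force = Coriolis force):
V_g = (1/(fρ)) |∂P/∂n| = 1.22×10⁻³ / (8.37×10⁻⁵ × 0.943) = 15.5 m/s
Converting: 15.5 m/s × 3.6 = 55.8 km/h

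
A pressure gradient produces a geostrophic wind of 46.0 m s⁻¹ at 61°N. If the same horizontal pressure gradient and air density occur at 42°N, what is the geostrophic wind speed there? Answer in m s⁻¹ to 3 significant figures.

60.1 m s⁻¹

With the same pressure gradient and density, V_g ∝ 1/f ∝ 1/sin φ.
V₂ = V₁ · sin φ₁ / sin φ₂ = 46.0 × sin 61° / sin 42°
V₂ = 46.0 × 0.8746/0.6691 = 60.1 m s⁻¹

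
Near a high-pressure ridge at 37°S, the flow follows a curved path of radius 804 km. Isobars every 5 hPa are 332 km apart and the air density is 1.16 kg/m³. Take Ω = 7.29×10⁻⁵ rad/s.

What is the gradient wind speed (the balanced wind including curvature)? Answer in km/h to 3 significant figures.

76.0 km/h

Coriolis parameter at 37°S:
f = 2Ω sin φ = 2 × 7.29×10⁻⁵ × sin 37° = 8.77×10⁻⁵ s⁻¹
Pressure gradient: |∂P/∂n| = 500 Pa / 332000 m = 1.51×10⁻³ Pa/m
Geostrophic speed: V_g = |∂P/∂n|/(fρ) = 1.51×10⁻³/(8.77×10⁻⁵ × 1.16) = 14.8 m/s
Around a high, pressure-gradient force acts outward with centrifugal, so Coriolis balances both:
fV = (1/ρ)|∂P/∂n| + V²/R  →  V² − fR·V + fR·V_g = 0
With fR = 8.77×10⁻⁵ × 804×10³ m = 70.5 m/s:
V = [fR − √((fR)² − 4 fR V_g)]/2 = [70.5 − √(70.5² − 4×70.5×14.8)]/2 = 21.1 m/s
Supergeostrophic (V > V_g = 14.8 m/s), as expected around a high.
Converting: 21.1 m/s × 3.6 = 76.0 km/h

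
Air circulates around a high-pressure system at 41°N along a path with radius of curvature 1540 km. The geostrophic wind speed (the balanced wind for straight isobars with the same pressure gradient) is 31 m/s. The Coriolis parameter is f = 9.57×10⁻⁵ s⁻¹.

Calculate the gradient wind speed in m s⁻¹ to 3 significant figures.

Around a high, pressure-gradient force acts outward with centrifugal, so Coriolis balances both:
fV = (1/ρ)|∂P/∂n| + V²/R  →  V² − fR·V + fR·V_g = 0
With fR = 9.57×10⁻⁵ × 1540×10³ m = 147 m/s:
V = [fR − √((fR)² − 4 fR V_g)]/2 = [147 − √(147² − 4×147×31)]/2 = 44.3 m/s
Supergeostrophic (V > V_g = 31 m/s), as expected around a high.

44.3 m s⁻¹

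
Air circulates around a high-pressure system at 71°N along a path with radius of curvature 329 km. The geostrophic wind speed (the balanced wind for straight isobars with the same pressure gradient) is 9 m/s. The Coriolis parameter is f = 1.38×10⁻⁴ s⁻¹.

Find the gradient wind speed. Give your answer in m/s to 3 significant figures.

Around a high, pressure-gradient force acts outward with centrifugal, so Coriolis balances both:
fV = (1/ρ)|∂P/∂n| + V²/R  →  V² − fR·V + fR·V_g = 0
With fR = 1.38×10⁻⁴ × 329×10³ m = 45.4 m/s:
V = [fR − √((fR)² − 4 fR V_g)]/2 = [45.4 − √(45.4² − 4×45.4×9)]/2 = 12.4 m/s
Supergeostrophic (V > V_g = 9 m/s), as expected around a high.

12.4 m/s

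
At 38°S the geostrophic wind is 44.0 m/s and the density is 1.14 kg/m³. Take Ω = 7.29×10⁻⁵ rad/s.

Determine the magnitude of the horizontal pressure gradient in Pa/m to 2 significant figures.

4.5×10⁻³ Pa/m

Coriolis parameter at 38°S:
f = 2Ω sin φ = 2 × 7.29×10⁻⁵ × sin 38° = 8.98×10⁻⁵ s⁻¹
Geostrophic balance rearranged: |∂P/∂n| = f ρ V_g
|∂P/∂n| = 8.98×10⁻⁵ × 1.14 × 44.0 = 4.50×10⁻³ Pa/m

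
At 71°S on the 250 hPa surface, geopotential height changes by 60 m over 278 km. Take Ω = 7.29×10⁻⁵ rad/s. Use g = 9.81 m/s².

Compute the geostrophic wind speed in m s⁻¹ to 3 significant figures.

Coriolis parameter at 71°S:
f = 2Ω sin φ = 2 × 7.29×10⁻⁵ × sin 71° = 1.38×10⁻⁴ s⁻¹
Height gradient: |∂Z/∂n| = 60 m / 278000 m = 2.16×10⁻⁴
On a pressure surface, geostrophic balance gives V_g = (g/f)|∂Z/∂n|:
V_g = 9.81 × 2.16×10⁻⁴ / 1.38×10⁻⁴ = 15.4 m/s

15.4 m s⁻¹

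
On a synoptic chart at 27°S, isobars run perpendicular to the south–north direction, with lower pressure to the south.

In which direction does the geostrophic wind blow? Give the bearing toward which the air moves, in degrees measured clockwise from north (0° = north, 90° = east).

The pressure-gradient force points toward the south (bearing 180°).
Geostrophic balance: in the Southern Hemisphere the Coriolis force deflects motion to the left, so the geostrophic wind blows 90° to the left of the pressure-gradient force (low pressure on the right).
Rotating 180° by 90° counterclockwise gives 090° — the wind blows toward the east.

090°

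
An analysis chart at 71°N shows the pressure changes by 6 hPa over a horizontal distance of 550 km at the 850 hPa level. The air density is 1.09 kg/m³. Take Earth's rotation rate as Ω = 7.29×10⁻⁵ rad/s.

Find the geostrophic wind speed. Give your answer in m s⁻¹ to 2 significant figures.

Coriolis parameter at 71°N:
f = 2Ω sin φ = 2 × 7.29×10⁻⁵ × sin 71° = 1.38×10⁻⁴ s⁻¹
Pressure gradient: |∂P/∂n| = 600 Pa / 550000 m = 1.09×10⁻³ Pa/m
Geostrophic balance (pressure-gradient force = Coriolis force):
V_g = (1/(fρ)) |∂P/∂n| = 1.09×10⁻³ / (1.38×10⁻⁴ × 1.09) = 7.26 m/s

7.3 m s⁻¹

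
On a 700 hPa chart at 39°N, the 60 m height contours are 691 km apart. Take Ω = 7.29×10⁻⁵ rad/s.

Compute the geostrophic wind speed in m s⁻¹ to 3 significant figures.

9.28 m s⁻¹

Coriolis parameter at 39°N:
f = 2Ω sin φ = 2 × 7.29×10⁻⁵ × sin 39° = 9.18×10⁻⁵ s⁻¹
Height gradient: |∂Z/∂n| = 60 m / 691000 m = 8.68×10⁻⁵
On a pressure surface, geostrophic balance gives V_g = (g/f)|∂Z/∂n|:
V_g = 9.81 × 8.68×10⁻⁵ / 9.18×10⁻⁵ = 9.28 m/s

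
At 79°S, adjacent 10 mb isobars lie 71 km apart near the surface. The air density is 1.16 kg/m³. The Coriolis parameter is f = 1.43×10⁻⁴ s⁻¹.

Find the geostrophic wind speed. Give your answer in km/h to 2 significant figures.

310 km/h

Pressure gradient: |∂P/∂n| = 1000 Pa / 71000 m = 1.41×10⁻² Pa/m
Geostrophic balance (pressure-gradient force = Coriolis force):
V_g = (1/(fρ)) |∂P/∂n| = 1.41×10⁻² / (1.43×10⁻⁴ × 1.16) = 84.9 m/s
Converting: 84.9 m/s × 3.6 = 310 km/h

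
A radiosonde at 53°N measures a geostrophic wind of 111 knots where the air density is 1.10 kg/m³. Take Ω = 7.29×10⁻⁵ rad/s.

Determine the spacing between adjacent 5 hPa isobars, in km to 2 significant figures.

68 km

Coriolis parameter at 53°N:
f = 2Ω sin φ = 2 × 7.29×10⁻⁵ × sin 53° = 1.16×10⁻⁴ s⁻¹
Wind speed in SI: 111 knots = 57.1 m/s
Geostrophic balance rearranged: |∂P/∂n| = f ρ V_g
|∂P/∂n| = 1.16×10⁻⁴ × 1.10 × 57.1 = 7.31×10⁻³ Pa/m
Isobar spacing: Δn = ΔP/|∂P/∂n| = 500 Pa / 7.31×10⁻³ Pa/m = 68361 m ≈ 68 km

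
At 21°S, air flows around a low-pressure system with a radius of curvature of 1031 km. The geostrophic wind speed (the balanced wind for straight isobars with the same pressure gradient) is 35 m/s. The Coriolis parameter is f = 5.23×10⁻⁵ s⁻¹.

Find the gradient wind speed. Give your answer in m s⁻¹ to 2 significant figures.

24 m s⁻¹

Around a low, centrifugal force acts outward with Coriolis, so pressure-gradient force balances both:
(1/ρ)|∂P/∂n| = fV + V²/R  →  V² + fR·V − fR·V_g = 0
With fR = 5.23×10⁻⁵ × 1031×10³ m = 53.9 m/s:
V = [−fR + √((fR)² + 4 fR V_g)]/2 = [−53.9 + √(53.9² + 4×53.9×35)]/2 = 24.2 m/s
Subgeostrophic (V < V_g = 35 m/s), as expected around a low.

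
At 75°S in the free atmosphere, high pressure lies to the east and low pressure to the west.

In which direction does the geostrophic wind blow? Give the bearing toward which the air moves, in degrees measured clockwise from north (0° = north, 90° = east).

180°

The pressure-gradient force points toward the west (bearing 270°).
Geostrophic balance: in the Southern Hemisphere the Coriolis force deflects motion to the left, so the geostrophic wind blows 90° to the left of the pressure-gradient force (low pressure on the right).
Rotating 270° by 90° counterclockwise gives 180° — the wind blows toward the south.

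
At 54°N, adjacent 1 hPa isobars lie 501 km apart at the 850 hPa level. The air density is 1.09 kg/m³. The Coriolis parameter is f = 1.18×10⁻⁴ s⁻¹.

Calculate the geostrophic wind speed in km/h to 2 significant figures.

5.6 km/h

Pressure gradient: |∂P/∂n| = 100 Pa / 501000 m = 2.00×10⁻⁴ Pa/m
Geostrophic balance (pressure-gradient force = Coriolis force):
V_g = (1/(fρ)) |∂P/∂n| = 2.00×10⁻⁴ / (1.18×10⁻⁴ × 1.09) = 1.55 m/s
Converting: 1.55 m/s × 3.6 = 5.6 km/h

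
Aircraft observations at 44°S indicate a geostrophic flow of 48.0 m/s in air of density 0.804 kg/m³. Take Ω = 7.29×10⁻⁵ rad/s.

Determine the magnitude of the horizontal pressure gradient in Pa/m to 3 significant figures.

3.91×10⁻³ Pa/m

Coriolis parameter at 44°S:
f = 2Ω sin φ = 2 × 7.29×10⁻⁵ × sin 44° = 1.01×10⁻⁴ s⁻¹
Geostrophic balance rearranged: |∂P/∂n| = f ρ V_g
|∂P/∂n| = 1.01×10⁻⁴ × 0.804 × 48.0 = 3.91×10⁻³ Pa/m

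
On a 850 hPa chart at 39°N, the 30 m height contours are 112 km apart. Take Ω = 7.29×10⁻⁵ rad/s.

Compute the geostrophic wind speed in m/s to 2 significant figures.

Coriolis parameter at 39°N:
f = 2Ω sin φ = 2 × 7.29×10⁻⁵ × sin 39° = 9.18×10⁻⁵ s⁻¹
Height gradient: |∂Z/∂n| = 30 m / 112000 m = 2.68×10⁻⁴
On a pressure surface, geostrophic balance gives V_g = (g/f)|∂Z/∂n|:
V_g = 9.81 × 2.68×10⁻⁴ / 9.18×10⁻⁵ = 28.6 m/s

29 m/s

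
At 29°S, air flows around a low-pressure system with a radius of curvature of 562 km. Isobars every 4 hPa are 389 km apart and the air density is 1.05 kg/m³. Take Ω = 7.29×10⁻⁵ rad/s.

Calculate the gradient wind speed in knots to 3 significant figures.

Coriolis parameter at 29°S:
f = 2Ω sin φ = 2 × 7.29×10⁻⁵ × sin 29° = 7.07×10⁻⁵ s⁻¹
Pressure gradient: |∂P/∂n| = 400 Pa / 389000 m = 1.03×10⁻³ Pa/m
Geostrophic speed: V_g = |∂P/∂n|/(fρ) = 1.03×10⁻³/(7.07×10⁻⁵ × 1.05) = 13.9 m/s
Around a low, centrifugal force acts outward with Coriolis, so pressure-gradient force balances both:
(1/ρ)|∂P/∂n| = fV + V²/R  →  V² + fR·V − fR·V_g = 0
With fR = 7.07×10⁻⁵ × 562×10³ m = 39.7 m/s:
V = [−fR + √((fR)² + 4 fR V_g)]/2 = [−39.7 + √(39.7² + 4×39.7×13.9)]/2 = 10.9 m/s
Subgeostrophic (V < V_g = 13.9 m/s), as expected around a low.
Converting: 10.9 m/s × 1.944 = 21.1 knots

21.1 knots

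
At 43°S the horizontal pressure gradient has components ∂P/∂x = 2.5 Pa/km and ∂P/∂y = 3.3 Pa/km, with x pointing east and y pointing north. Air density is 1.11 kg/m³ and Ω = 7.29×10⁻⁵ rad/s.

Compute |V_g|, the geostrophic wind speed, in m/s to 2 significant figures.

38 m/s

Coriolis parameter at 43°S:
f = 2Ω sin φ = 2 × 7.29×10⁻⁵ × sin 43° = 9.94×10⁻⁵ s⁻¹
In the Southern Hemisphere f is negative: f = −9.94×10⁻⁵ s⁻¹.
Component geostrophic relations (x east, y north):
u_g = −(1/(fρ)) ∂P/∂y,  v_g = (1/(fρ)) ∂P/∂x
u_g = −(3.3×10⁻³)/(−9.94×10⁻⁵ × 1.11) = 29.9 m/s;  v_g = (2.5×10⁻³)/(−9.94×10⁻⁵ × 1.11) = −22.7 m/s
|V_g| = √(u_g² + v_g²) = 37.5 m/s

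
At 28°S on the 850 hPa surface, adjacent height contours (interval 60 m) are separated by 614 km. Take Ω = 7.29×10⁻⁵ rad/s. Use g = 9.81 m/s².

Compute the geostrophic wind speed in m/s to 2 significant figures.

Coriolis parameter at 28°S:
f = 2Ω sin φ = 2 × 7.29×10⁻⁵ × sin 28° = 6.84×10⁻⁵ s⁻¹
Height gradient: |∂Z/∂n| = 60 m / 614000 m = 9.77×10⁻⁵
On a pressure surface, geostrophic balance gives V_g = (g/f)|∂Z/∂n|:
V_g = 9.81 × 9.77×10⁻⁵ / 6.84×10⁻⁵ = 14.0 m/s

14 m/s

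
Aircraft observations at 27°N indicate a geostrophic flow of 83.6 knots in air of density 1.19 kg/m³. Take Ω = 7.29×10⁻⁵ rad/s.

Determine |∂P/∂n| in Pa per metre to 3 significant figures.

Coriolis parameter at 27°N:
f = 2Ω sin φ = 2 × 7.29×10⁻⁵ × sin 27° = 6.62×10⁻⁵ s⁻¹
Wind speed in SI: 83.6 knots = 43.0 m/s
Geostrophic balance rearranged: |∂P/∂n| = f ρ V_g
|∂P/∂n| = 6.62×10⁻⁵ × 1.19 × 43.0 = 3.39×10⁻³ Pa/m

3.39×10⁻³ Pa/m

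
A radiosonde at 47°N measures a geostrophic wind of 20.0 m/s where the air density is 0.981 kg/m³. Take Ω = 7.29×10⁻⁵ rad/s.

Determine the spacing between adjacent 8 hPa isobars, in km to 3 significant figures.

Coriolis parameter at 47°N:
f = 2Ω sin φ = 2 × 7.29×10⁻⁵ × sin 47° = 1.07×10⁻⁴ s⁻¹
Geostrophic balance rearranged: |∂P/∂n| = f ρ V_g
|∂P/∂n| = 1.07×10⁻⁴ × 0.981 × 20.0 = 2.09×10⁻³ Pa/m
Isobar spacing: Δn = ΔP/|∂P/∂n| = 800 Pa / 2.09×10⁻³ Pa/m = 382390 m ≈ 382 km

382 km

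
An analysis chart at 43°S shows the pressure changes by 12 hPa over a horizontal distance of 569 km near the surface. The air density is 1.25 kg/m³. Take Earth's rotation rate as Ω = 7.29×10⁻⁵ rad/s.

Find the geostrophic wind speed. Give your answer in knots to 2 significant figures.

Coriolis parameter at 43°S:
f = 2Ω sin φ = 2 × 7.29×10⁻⁵ × sin 43° = 9.94×10⁻⁵ s⁻¹
Pressure gradient: |∂P/∂n| = 1200 Pa / 569000 m = 2.11×10⁻³ Pa/m
Geostrophic balance (pressure-gradient force = Coriolis force):
V_g = (1/(fρ)) |∂P/∂n| = 2.11×10⁻³ / (9.94×10⁻⁵ × 1.25) = 17.0 m/s
Converting: 17.0 m/s × 1.944 = 33 knots

33 knots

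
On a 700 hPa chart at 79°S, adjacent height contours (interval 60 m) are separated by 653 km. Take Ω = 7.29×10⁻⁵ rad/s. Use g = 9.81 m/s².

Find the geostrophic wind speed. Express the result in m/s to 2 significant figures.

6.3 m/s

Coriolis parameter at 79°S:
f = 2Ω sin φ = 2 × 7.29×10⁻⁵ × sin 79° = 1.43×10⁻⁴ s⁻¹
Height gradient: |∂Z/∂n| = 60 m / 653000 m = 9.19×10⁻⁵
On a pressure surface, geostrophic balance gives V_g = (g/f)|∂Z/∂n|:
V_g = 9.81 × 9.19×10⁻⁵ / 1.43×10⁻⁴ = 6.30 m/s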